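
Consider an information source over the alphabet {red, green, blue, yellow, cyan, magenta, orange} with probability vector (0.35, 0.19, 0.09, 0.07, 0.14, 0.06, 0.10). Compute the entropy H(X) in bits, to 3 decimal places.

2.539 bits

H = −Σ pᵢ log₂ pᵢ.
−0.35·log₂(0.35) = 0.5301
−0.19·log₂(0.19) = 0.4552
−0.09·log₂(0.09) = 0.3127
−0.07·log₂(0.07) = 0.2686
−0.14·log₂(0.14) = 0.3971
−0.06·log₂(0.06) = 0.2435
−0.10·log₂(0.10) = 0.3322
Sum ≈ 2.5394 → 2.539 bits.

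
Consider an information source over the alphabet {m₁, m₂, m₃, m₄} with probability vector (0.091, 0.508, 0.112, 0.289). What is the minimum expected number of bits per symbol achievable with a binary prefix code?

Repeatedly combine the two least-probable nodes; the expected code length is the sum of the merged weights.
merge 91/1000 + 14/125 → 203/1000
merge 203/1000 + 289/1000 → 123/250
merge 123/250 + 127/250 → 1
L = 203/1000 + 123/250 + 1 = 339/200 = 1.695 bits/symbol.

1.695 bits/symbol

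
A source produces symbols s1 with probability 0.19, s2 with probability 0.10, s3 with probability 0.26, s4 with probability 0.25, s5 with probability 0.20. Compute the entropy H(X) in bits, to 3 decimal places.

2.257 bits

H = −Σ pᵢ log₂ pᵢ.
−0.19·log₂(0.19) = 0.4552
−0.10·log₂(0.10) = 0.3322
−0.26·log₂(0.26) = 0.5053
−0.25·log₂(0.25) = 0.5000
−0.20·log₂(0.20) = 0.4644
Sum ≈ 2.2571 → 2.257 bits.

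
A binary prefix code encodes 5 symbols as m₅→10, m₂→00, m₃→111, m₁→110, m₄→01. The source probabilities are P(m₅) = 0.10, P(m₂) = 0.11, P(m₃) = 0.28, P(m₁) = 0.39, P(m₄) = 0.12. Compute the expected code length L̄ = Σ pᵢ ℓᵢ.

L̄ = Σ pᵢ·ℓᵢ = 0.10·2 + 0.11·2 + 0.28·3 + 0.39·3 + 0.12·2 = 2.67 bits/symbol.

2.67 bits/symbol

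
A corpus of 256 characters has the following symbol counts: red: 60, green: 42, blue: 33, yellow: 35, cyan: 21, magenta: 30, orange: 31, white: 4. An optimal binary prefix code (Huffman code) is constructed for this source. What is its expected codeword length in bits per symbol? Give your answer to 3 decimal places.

2.863 bits/symbol

Probabilities are the counts divided by 256.
Repeatedly combine the two least-probable nodes; the expected code length is the sum of the merged weights.
merge 1/64 + 21/256 → 25/256
merge 25/256 + 15/128 → 55/256
merge 31/256 + 33/256 → 1/4
merge 35/256 + 21/128 → 77/256
merge 55/256 + 15/64 → 115/256
merge 1/4 + 77/256 → 141/256
merge 115/256 + 141/256 → 1
L = 25/256 + 55/256 + 1/4 + 77/256 + 115/256 + 141/256 + 1 = 733/256 ≈ 2.863 bits/symbol.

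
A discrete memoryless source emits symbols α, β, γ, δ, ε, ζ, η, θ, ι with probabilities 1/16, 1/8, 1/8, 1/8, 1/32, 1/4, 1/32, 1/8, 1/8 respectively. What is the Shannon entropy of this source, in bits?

Each probability is a power of 1/2, so log₂(1/p) is an integer.
H = Σ p·log₂(1/p) = 1/16·4 + 1/8·3 + 1/8·3 + 1/8·3 + 1/32·5 + 1/4·2 + 1/32·5 + 1/8·3 + 1/8·3 = 2.9375 bits.

2.9375 bits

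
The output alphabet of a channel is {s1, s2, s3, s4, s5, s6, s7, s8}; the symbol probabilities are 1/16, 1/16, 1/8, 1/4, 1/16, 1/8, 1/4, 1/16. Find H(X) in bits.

2.75 bits

Each probability is a power of 1/2, so log₂(1/p) is an integer.
H = Σ p·log₂(1/p) = 1/16·4 + 1/16·4 + 1/8·3 + 1/4·2 + 1/16·4 + 1/8·3 + 1/4·2 + 1/16·4 = 2.75 bits.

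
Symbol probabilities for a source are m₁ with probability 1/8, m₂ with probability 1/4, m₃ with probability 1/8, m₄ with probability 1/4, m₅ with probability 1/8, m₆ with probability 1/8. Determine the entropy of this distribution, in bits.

2.5 bits

Each probability is a power of 1/2, so log₂(1/p) is an integer.
H = Σ p·log₂(1/p) = 1/8·3 + 1/4·2 + 1/8·3 + 1/4·2 + 1/8·3 + 1/8·3 = 2.5 bits.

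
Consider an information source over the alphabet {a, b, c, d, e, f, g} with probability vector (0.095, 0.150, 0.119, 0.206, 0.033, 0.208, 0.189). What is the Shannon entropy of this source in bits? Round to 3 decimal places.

2.656 bits

H = −Σ pᵢ log₂ pᵢ.
−0.095·log₂(0.095) = 0.3226
−0.150·log₂(0.150) = 0.4105
−0.119·log₂(0.119) = 0.3654
−0.206·log₂(0.206) = 0.4695
−0.033·log₂(0.033) = 0.1624
−0.208·log₂(0.208) = 0.4712
−0.189·log₂(0.189) = 0.4543
Sum ≈ 2.6560 → 2.656 bits.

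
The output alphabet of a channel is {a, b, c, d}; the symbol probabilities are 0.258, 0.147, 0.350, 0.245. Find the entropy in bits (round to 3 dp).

1.938 bits

H = −Σ pᵢ log₂ pᵢ.
−0.258·log₂(0.258) = 0.5043
−0.147·log₂(0.147) = 0.4066
−0.350·log₂(0.350) = 0.5301
−0.245·log₂(0.245) = 0.4971
Sum ≈ 1.9381 → 1.938 bits.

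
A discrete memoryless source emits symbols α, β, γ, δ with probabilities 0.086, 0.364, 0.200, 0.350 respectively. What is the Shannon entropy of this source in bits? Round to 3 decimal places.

H = −Σ pᵢ log₂ pᵢ.
−0.086·log₂(0.086) = 0.3044
−0.364·log₂(0.364) = 0.5307
−0.200·log₂(0.200) = 0.4644
−0.350·log₂(0.350) = 0.5301
Sum ≈ 1.8296 → 1.830 bits.

1.830 bits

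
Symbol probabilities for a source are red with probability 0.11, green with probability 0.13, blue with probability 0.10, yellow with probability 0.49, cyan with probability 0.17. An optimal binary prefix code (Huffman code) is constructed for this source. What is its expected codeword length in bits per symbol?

2.02 bits/symbol

Repeatedly combine the two least-probable nodes; the expected code length is the sum of the merged weights.
merge 1/10 + 11/100 → 21/100
merge 13/100 + 17/100 → 3/10
merge 21/100 + 3/10 → 51/100
merge 49/100 + 51/100 → 1
L = 21/100 + 3/10 + 51/100 + 1 = 101/50 = 2.02 bits/symbol.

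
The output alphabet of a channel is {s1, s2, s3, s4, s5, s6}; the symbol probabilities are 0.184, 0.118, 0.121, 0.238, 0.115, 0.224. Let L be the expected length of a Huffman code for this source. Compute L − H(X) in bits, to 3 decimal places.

0.021 bits

Entropy H = −Σ p log₂ p ≈ 2.5171 bits.
Huffman merges: 23/200+59/500→233/1000; 121/1000+23/125→61/200; 28/125+233/1000→457/1000; 119/500+61/200→543/1000; 457/1000+543/1000→1. L = 1269/500 ≈ 2.5380.
L − H = 2.5380 − 2.5171 = 0.021 bits.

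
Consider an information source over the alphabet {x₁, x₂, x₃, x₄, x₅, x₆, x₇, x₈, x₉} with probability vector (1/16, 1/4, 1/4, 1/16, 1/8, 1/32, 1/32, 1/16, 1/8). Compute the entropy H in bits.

Each probability is a power of 1/2, so log₂(1/p) is an integer.
H = Σ p·log₂(1/p) = 1/16·4 + 1/4·2 + 1/4·2 + 1/16·4 + 1/8·3 + 1/32·5 + 1/32·5 + 1/16·4 + 1/8·3 = 2.8125 bits.

2.8125 bits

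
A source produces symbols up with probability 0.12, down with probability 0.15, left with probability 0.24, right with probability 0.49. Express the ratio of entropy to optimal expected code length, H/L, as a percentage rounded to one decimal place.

Entropy H = −Σ p log₂ p ≈ 1.7760 bits.
Huffman merges: 3/25+3/20→27/100; 6/25+27/100→51/100; 49/100+51/100→1. L = 89/50 ≈ 1.7800.
Efficiency = H/L = 1.7760/1.7800 = 99.8%.

99.8%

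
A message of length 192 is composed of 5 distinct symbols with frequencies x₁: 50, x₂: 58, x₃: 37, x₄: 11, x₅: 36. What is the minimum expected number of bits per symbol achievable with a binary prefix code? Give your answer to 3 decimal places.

Probabilities are the counts divided by 192.
Repeatedly combine the two least-probable nodes; the expected code length is the sum of the merged weights.
merge 11/192 + 3/16 → 47/192
merge 37/192 + 47/192 → 7/16
merge 25/96 + 29/96 → 9/16
merge 7/16 + 9/16 → 1
L = 47/192 + 7/16 + 9/16 + 1 = 431/192 ≈ 2.245 bits/symbol.

2.245 bits/symbol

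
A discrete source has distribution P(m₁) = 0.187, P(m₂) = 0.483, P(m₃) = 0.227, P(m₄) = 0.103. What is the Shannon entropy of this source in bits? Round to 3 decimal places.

1.783 bits

H = −Σ pᵢ log₂ pᵢ.
−0.187·log₂(0.187) = 0.4523
−0.483·log₂(0.483) = 0.5071
−0.227·log₂(0.227) = 0.4856
−0.103·log₂(0.103) = 0.3378
Sum ≈ 1.7828 → 1.783 bits.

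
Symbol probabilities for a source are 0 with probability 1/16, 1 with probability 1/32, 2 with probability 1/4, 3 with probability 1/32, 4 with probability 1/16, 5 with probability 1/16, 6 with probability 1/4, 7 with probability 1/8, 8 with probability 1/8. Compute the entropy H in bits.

Each probability is a power of 1/2, so log₂(1/p) is an integer.
H = Σ p·log₂(1/p) = 1/16·4 + 1/32·5 + 1/4·2 + 1/32·5 + 1/16·4 + 1/16·4 + 1/4·2 + 1/8·3 + 1/8·3 = 2.8125 bits.

2.8125 bits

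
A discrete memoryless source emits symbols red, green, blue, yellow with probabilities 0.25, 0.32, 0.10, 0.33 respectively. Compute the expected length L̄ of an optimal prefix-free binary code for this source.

Repeatedly combine the two least-probable nodes; the expected code length is the sum of the merged weights.
merge 1/10 + 1/4 → 7/20
merge 8/25 + 33/100 → 13/20
merge 7/20 + 13/20 → 1
L = 7/20 + 13/20 + 1 = 2 bits/symbol.

2 bits/symbol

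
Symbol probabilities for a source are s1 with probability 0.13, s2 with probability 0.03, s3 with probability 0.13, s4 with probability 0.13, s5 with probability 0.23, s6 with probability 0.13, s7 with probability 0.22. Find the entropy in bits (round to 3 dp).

H = −Σ pᵢ log₂ pᵢ.
−0.13·log₂(0.13) = 0.3826
−0.03·log₂(0.03) = 0.1518
−0.13·log₂(0.13) = 0.3826
−0.13·log₂(0.13) = 0.3826
−0.23·log₂(0.23) = 0.4877
−0.13·log₂(0.13) = 0.3826
−0.22·log₂(0.22) = 0.4806
Sum ≈ 2.6506 → 2.651 bits.

2.651 bits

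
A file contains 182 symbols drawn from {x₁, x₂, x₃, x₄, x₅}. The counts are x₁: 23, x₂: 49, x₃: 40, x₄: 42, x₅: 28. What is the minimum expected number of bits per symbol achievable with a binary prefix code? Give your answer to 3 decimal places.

Probabilities are the counts divided by 182.
Repeatedly combine the two least-probable nodes; the expected code length is the sum of the merged weights.
merge 23/182 + 2/13 → 51/182
merge 20/91 + 3/13 → 41/91
merge 7/26 + 51/182 → 50/91
merge 41/91 + 50/91 → 1
L = 51/182 + 41/91 + 50/91 + 1 = 415/182 ≈ 2.280 bits/symbol.

2.280 bits/symbol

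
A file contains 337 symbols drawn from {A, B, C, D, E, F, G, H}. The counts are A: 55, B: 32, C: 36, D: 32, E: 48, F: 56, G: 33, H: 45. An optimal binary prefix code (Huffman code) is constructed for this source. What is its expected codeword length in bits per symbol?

Probabilities are the counts divided by 337.
Repeatedly combine the two least-probable nodes; the expected code length is the sum of the merged weights.
merge 32/337 + 32/337 → 64/337
merge 33/337 + 36/337 → 69/337
merge 45/337 + 48/337 → 93/337
merge 55/337 + 56/337 → 111/337
merge 64/337 + 69/337 → 133/337
merge 93/337 + 111/337 → 204/337
merge 133/337 + 204/337 → 1
L = 64/337 + 69/337 + 93/337 + 111/337 + 133/337 + 204/337 + 1 = 3 bits/symbol.

3 bits/symbol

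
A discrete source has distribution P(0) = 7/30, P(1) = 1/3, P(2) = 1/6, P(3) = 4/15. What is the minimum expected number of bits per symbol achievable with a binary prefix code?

Repeatedly combine the two least-probable nodes; the expected code length is the sum of the merged weights.
merge 1/6 + 7/30 → 2/5
merge 4/15 + 1/3 → 3/5
merge 2/5 + 3/5 → 1
L = 2/5 + 3/5 + 1 = 2 bits/symbol.

2 bits/symbol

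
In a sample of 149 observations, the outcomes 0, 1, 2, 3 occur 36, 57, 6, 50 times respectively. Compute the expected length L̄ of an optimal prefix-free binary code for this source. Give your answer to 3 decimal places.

1.899 bits/symbol

Probabilities are the counts divided by 149.
Repeatedly combine the two least-probable nodes; the expected code length is the sum of the merged weights.
merge 6/149 + 36/149 → 42/149
merge 42/149 + 50/149 → 92/149
merge 57/149 + 92/149 → 1
L = 42/149 + 92/149 + 1 = 283/149 ≈ 1.899 bits/symbol.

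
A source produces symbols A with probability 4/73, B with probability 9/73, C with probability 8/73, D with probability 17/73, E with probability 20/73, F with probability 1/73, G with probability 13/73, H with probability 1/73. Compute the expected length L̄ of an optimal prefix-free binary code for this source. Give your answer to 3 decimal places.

2.603 bits/symbol

Repeatedly combine the two least-probable nodes; the expected code length is the sum of the merged weights.
merge 1/73 + 1/73 → 2/73
merge 2/73 + 4/73 → 6/73
merge 6/73 + 8/73 → 14/73
merge 9/73 + 13/73 → 22/73
merge 14/73 + 17/73 → 31/73
merge 20/73 + 22/73 → 42/73
merge 31/73 + 42/73 → 1
L = 2/73 + 6/73 + 14/73 + 22/73 + 31/73 + 42/73 + 1 = 190/73 ≈ 2.603 bits/symbol.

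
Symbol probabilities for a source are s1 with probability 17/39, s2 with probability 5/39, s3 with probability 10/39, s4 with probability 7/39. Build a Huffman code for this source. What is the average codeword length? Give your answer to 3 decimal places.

1.872 bits/symbol

Repeatedly combine the two least-probable nodes; the expected code length is the sum of the merged weights.
merge 5/39 + 7/39 → 4/13
merge 10/39 + 4/13 → 22/39
merge 17/39 + 22/39 → 1
L = 4/13 + 22/39 + 1 = 73/39 ≈ 1.872 bits/symbol.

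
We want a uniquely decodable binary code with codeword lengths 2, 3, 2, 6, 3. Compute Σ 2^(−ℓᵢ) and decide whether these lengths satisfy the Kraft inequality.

0.765625; yes

With common denominator 2^6 = 64: Σ 2^(−ℓᵢ) = 16/64 + 8/64 + 16/64 + 1/64 + 8/64 = 49/64 = 0.765625.
Kraft's inequality requires Σ ≤ 1; here Σ = 0.765625 ≤ 1, so such a prefix code exists.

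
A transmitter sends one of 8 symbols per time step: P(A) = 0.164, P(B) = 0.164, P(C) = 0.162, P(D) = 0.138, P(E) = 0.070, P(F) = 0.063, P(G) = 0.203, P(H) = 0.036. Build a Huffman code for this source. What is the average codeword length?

Repeatedly combine the two least-probable nodes; the expected code length is the sum of the merged weights.
merge 9/250 + 63/1000 → 99/1000
merge 7/100 + 99/1000 → 169/1000
merge 69/500 + 81/500 → 3/10
merge 41/250 + 41/250 → 41/125
merge 169/1000 + 203/1000 → 93/250
merge 3/10 + 41/125 → 157/250
merge 93/250 + 157/250 → 1
L = 99/1000 + 169/1000 + 3/10 + 41/125 + 93/250 + 157/250 + 1 = 362/125 = 2.896 bits/symbol.

2.896 bits/symbol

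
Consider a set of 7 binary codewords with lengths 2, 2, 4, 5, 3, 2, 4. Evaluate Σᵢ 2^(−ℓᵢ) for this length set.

1.03125

With common denominator 2^5 = 32: Σ 2^(−ℓᵢ) = 8/32 + 8/32 + 2/32 + 1/32 + 4/32 + 8/32 + 2/32 = 33/32 = 1.03125.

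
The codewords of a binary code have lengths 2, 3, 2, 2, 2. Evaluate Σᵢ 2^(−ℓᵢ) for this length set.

1.125

With common denominator 2^3 = 8: Σ 2^(−ℓᵢ) = 2/8 + 1/8 + 2/8 + 2/8 + 2/8 = 9/8 = 1.125.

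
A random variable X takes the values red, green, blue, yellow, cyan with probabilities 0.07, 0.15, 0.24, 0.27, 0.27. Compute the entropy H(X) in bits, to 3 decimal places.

H = −Σ pᵢ log₂ pᵢ.
−0.07·log₂(0.07) = 0.2686
−0.15·log₂(0.15) = 0.4105
−0.24·log₂(0.24) = 0.4941
−0.27·log₂(0.27) = 0.5100
−0.27·log₂(0.27) = 0.5100
Sum ≈ 2.1933 → 2.193 bits.

2.193 bits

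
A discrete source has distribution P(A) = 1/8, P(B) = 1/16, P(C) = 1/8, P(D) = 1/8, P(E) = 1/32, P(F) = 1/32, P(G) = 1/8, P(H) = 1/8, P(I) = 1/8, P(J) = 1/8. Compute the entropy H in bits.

Each probability is a power of 1/2, so log₂(1/p) is an integer.
H = Σ p·log₂(1/p) = 1/8·3 + 1/16·4 + 1/8·3 + 1/8·3 + 1/32·5 + 1/32·5 + 1/8·3 + 1/8·3 + 1/8·3 + 1/8·3 = 3.1875 bits.

3.1875 bits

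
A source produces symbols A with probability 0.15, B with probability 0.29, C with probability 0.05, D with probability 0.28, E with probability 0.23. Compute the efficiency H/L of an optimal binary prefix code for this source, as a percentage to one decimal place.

97.6%

Entropy H = −Σ p log₂ p ≈ 2.1464 bits.
Huffman merges: 1/20+3/20→1/5; 1/5+23/100→43/100; 7/25+29/100→57/100; 43/100+57/100→1. L = 11/5 ≈ 2.2000.
Efficiency = H/L = 2.1464/2.2000 = 97.6%.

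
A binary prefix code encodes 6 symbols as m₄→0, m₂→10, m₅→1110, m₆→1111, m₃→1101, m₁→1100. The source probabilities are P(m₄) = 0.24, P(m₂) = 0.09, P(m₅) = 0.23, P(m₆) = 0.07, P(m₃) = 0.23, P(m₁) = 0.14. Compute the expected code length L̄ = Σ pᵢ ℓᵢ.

L̄ = Σ pᵢ·ℓᵢ = 0.24·1 + 0.09·2 + 0.23·4 + 0.07·4 + 0.23·4 + 0.14·4 = 3.1 bits/symbol.

3.1 bits/symbol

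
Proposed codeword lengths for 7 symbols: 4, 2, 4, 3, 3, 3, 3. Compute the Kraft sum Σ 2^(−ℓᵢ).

0.875

With common denominator 2^4 = 16: Σ 2^(−ℓᵢ) = 1/16 + 4/16 + 1/16 + 2/16 + 2/16 + 2/16 + 2/16 = 14/16 = 0.875.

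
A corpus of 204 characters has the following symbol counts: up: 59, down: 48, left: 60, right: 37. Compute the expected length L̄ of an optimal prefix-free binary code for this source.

Probabilities are the counts divided by 204.
Repeatedly combine the two least-probable nodes; the expected code length is the sum of the merged weights.
merge 37/204 + 4/17 → 5/12
merge 59/204 + 5/17 → 7/12
merge 5/12 + 7/12 → 1
L = 5/12 + 7/12 + 1 = 2 bits/symbol.

2 bits/symbol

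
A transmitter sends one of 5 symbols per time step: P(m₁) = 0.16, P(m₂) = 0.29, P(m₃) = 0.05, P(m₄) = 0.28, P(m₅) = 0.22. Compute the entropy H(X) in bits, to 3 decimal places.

H = −Σ pᵢ log₂ pᵢ.
−0.16·log₂(0.16) = 0.4230
−0.29·log₂(0.29) = 0.5179
−0.05·log₂(0.05) = 0.2161
−0.28·log₂(0.28) = 0.5142
−0.22·log₂(0.22) = 0.4806
Sum ≈ 2.1518 → 2.152 bits.

2.152 bits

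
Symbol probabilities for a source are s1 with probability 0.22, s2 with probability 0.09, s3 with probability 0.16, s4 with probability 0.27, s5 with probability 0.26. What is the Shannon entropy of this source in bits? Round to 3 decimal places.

2.232 bits

H = −Σ pᵢ log₂ pᵢ.
−0.22·log₂(0.22) = 0.4806
−0.09·log₂(0.09) = 0.3127
−0.16·log₂(0.16) = 0.4230
−0.27·log₂(0.27) = 0.5100
−0.26·log₂(0.26) = 0.5053
Sum ≈ 2.2316 → 2.232 bits.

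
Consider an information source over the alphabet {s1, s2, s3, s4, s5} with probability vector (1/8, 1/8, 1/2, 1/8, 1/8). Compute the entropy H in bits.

2 bits

Each probability is a power of 1/2, so log₂(1/p) is an integer.
H = Σ p·log₂(1/p) = 1/8·3 + 1/8·3 + 1/2·1 + 1/8·3 + 1/8·3 = 2 bits.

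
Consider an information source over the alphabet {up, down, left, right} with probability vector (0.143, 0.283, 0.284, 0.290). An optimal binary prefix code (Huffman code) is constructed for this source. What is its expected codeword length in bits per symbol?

Repeatedly combine the two least-probable nodes; the expected code length is the sum of the merged weights.
merge 143/1000 + 283/1000 → 213/500
merge 71/250 + 29/100 → 287/500
merge 213/500 + 287/500 → 1
L = 213/500 + 287/500 + 1 = 2 bits/symbol.

2 bits/symbol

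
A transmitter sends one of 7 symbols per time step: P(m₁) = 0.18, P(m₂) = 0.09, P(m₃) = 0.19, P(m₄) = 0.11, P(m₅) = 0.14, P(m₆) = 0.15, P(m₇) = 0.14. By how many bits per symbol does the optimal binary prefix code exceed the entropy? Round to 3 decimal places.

Entropy H = −Σ p log₂ p ≈ 2.7682 bits.
Huffman merges: 9/100+11/100→1/5; 7/50+7/50→7/25; 3/20+9/50→33/100; 19/100+1/5→39/100; 7/25+33/100→61/100; 39/100+61/100→1. L = 281/100 ≈ 2.8100.
L − H = 2.8100 − 2.7682 = 0.042 bits.

0.042 bits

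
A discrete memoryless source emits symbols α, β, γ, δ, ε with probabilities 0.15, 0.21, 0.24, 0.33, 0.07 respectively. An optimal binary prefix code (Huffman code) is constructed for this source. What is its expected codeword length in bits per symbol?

Repeatedly combine the two least-probable nodes; the expected code length is the sum of the merged weights.
merge 7/100 + 3/20 → 11/50
merge 21/100 + 11/50 → 43/100
merge 6/25 + 33/100 → 57/100
merge 43/100 + 57/100 → 1
L = 11/50 + 43/100 + 57/100 + 1 = 111/50 = 2.22 bits/symbol.

2.22 bits/symbol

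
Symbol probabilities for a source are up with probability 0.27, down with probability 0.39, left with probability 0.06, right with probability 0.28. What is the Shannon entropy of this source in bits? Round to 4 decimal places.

1.7976 bits

H = −Σ pᵢ log₂ pᵢ.
−0.27·log₂(0.27) = 0.5100
−0.39·log₂(0.39) = 0.5298
−0.06·log₂(0.06) = 0.2435
−0.28·log₂(0.28) = 0.5142
Sum ≈ 1.7976 → 1.7976 bits.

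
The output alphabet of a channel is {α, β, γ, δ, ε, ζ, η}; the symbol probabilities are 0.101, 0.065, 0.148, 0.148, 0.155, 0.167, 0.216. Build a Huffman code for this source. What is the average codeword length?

2.783 bits/symbol

Repeatedly combine the two least-probable nodes; the expected code length is the sum of the merged weights.
merge 13/200 + 101/1000 → 83/500
merge 37/250 + 37/250 → 37/125
merge 31/200 + 83/500 → 321/1000
merge 167/1000 + 27/125 → 383/1000
merge 37/125 + 321/1000 → 617/1000
merge 383/1000 + 617/1000 → 1
L = 83/500 + 37/125 + 321/1000 + 383/1000 + 617/1000 + 1 = 2783/1000 = 2.783 bits/symbol.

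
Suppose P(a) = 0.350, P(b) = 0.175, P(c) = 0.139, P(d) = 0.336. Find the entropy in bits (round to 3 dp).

1.895 bits

H = −Σ pᵢ log₂ pᵢ.
−0.350·log₂(0.350) = 0.5301
−0.175·log₂(0.175) = 0.4401
−0.139·log₂(0.139) = 0.3957
−0.336·log₂(0.336) = 0.5287
Sum ≈ 1.8945 → 1.895 bits.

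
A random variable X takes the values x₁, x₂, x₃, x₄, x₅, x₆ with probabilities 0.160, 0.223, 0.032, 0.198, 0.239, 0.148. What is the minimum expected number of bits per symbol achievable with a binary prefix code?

2.52 bits/symbol

Repeatedly combine the two least-probable nodes; the expected code length is the sum of the merged weights.
merge 4/125 + 37/250 → 9/50
merge 4/25 + 9/50 → 17/50
merge 99/500 + 223/1000 → 421/1000
merge 239/1000 + 17/50 → 579/1000
merge 421/1000 + 579/1000 → 1
L = 9/50 + 17/50 + 421/1000 + 579/1000 + 1 = 63/25 = 2.52 bits/symbol.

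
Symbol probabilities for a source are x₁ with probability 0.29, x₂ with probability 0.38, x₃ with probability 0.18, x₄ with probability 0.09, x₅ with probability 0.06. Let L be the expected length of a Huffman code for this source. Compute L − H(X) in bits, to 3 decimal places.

Entropy H = −Σ p log₂ p ≈ 2.0499 bits.
Huffman merges: 3/50+9/100→3/20; 3/20+9/50→33/100; 29/100+33/100→31/50; 19/50+31/50→1. L = 21/10 ≈ 2.1000.
L − H = 2.1000 − 2.0499 = 0.050 bits.

0.050 bits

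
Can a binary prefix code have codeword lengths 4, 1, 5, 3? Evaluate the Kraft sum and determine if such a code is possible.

With common denominator 2^5 = 32: Σ 2^(−ℓᵢ) = 2/32 + 16/32 + 1/32 + 4/32 = 23/32 = 0.71875.
Kraft's inequality requires Σ ≤ 1; here Σ = 0.71875 ≤ 1, so such a prefix code exists.

0.71875; yes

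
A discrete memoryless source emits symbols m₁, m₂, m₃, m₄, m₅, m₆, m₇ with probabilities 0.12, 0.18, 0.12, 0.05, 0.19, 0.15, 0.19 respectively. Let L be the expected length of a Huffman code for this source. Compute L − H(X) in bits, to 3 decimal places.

Entropy H = −Σ p log₂ p ≈ 2.7165 bits.
Huffman merges: 1/20+3/25→17/100; 3/25+3/20→27/100; 17/100+9/50→7/20; 19/100+19/100→19/50; 27/100+7/20→31/50; 19/50+31/50→1. L = 279/100 ≈ 2.7900.
L − H = 2.7900 − 2.7165 = 0.073 bits.

0.073 bits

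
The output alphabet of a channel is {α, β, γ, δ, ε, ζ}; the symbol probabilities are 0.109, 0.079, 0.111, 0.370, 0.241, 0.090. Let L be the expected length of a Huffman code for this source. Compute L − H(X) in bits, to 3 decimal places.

Entropy H = −Σ p log₂ p ≈ 2.3280 bits.
Huffman merges: 79/1000+9/100→169/1000; 109/1000+111/1000→11/50; 169/1000+11/50→389/1000; 241/1000+37/100→611/1000; 389/1000+611/1000→1. L = 2389/1000 ≈ 2.3890.
L − H = 2.3890 − 2.3280 = 0.061 bits.

0.061 bits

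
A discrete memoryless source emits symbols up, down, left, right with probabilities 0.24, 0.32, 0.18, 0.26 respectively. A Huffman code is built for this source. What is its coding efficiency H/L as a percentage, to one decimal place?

Entropy H = −Σ p log₂ p ≈ 1.9708 bits.
Huffman merges: 9/50+6/25→21/50; 13/50+8/25→29/50; 21/50+29/50→1. L = 2 ≈ 2.0000.
Efficiency = H/L = 1.9708/2.0000 = 98.5%.

98.5%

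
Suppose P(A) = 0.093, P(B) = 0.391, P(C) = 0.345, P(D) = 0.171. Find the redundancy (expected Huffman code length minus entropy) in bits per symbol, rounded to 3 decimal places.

Entropy H = −Σ p log₂ p ≈ 1.8138 bits.
Huffman merges: 93/1000+171/1000→33/125; 33/125+69/200→609/1000; 391/1000+609/1000→1. L = 1873/1000 ≈ 1.8730.
L − H = 1.8730 − 1.8138 = 0.059 bits.

0.059 bits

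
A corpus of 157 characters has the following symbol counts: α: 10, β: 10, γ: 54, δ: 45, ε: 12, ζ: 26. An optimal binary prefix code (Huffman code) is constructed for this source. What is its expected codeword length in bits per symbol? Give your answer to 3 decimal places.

2.331 bits/symbol

Probabilities are the counts divided by 157.
Repeatedly combine the two least-probable nodes; the expected code length is the sum of the merged weights.
merge 10/157 + 10/157 → 20/157
merge 12/157 + 20/157 → 32/157
merge 26/157 + 32/157 → 58/157
merge 45/157 + 54/157 → 99/157
merge 58/157 + 99/157 → 1
L = 20/157 + 32/157 + 58/157 + 99/157 + 1 = 366/157 ≈ 2.331 bits/symbol.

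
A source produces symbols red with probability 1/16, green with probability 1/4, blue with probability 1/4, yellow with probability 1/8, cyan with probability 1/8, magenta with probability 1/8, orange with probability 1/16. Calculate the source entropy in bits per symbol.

2.625 bits

Each probability is a power of 1/2, so log₂(1/p) is an integer.
H = Σ p·log₂(1/p) = 1/16·4 + 1/4·2 + 1/4·2 + 1/8·3 + 1/8·3 + 1/8·3 + 1/16·4 = 2.625 bits.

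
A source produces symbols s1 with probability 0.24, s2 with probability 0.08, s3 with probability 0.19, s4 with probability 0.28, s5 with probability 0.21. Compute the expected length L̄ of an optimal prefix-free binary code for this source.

2.27 bits/symbol

Repeatedly combine the two least-probable nodes; the expected code length is the sum of the merged weights.
merge 2/25 + 19/100 → 27/100
merge 21/100 + 6/25 → 9/20
merge 27/100 + 7/25 → 11/20
merge 9/20 + 11/20 → 1
L = 27/100 + 9/20 + 11/20 + 1 = 227/100 = 2.27 bits/symbol.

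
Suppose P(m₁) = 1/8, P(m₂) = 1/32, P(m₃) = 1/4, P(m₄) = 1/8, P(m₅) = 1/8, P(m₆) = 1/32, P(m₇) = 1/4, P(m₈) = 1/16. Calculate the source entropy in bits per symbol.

Each probability is a power of 1/2, so log₂(1/p) is an integer.
H = Σ p·log₂(1/p) = 1/8·3 + 1/32·5 + 1/4·2 + 1/8·3 + 1/8·3 + 1/32·5 + 1/4·2 + 1/16·4 = 2.6875 bits.

2.6875 bits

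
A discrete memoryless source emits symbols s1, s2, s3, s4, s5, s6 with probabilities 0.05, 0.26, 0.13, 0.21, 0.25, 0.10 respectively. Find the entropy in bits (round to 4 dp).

H = −Σ pᵢ log₂ pᵢ.
−0.05·log₂(0.05) = 0.2161
−0.26·log₂(0.26) = 0.5053
−0.13·log₂(0.13) = 0.3826
−0.21·log₂(0.21) = 0.4728
−0.25·log₂(0.25) = 0.5000
−0.10·log₂(0.10) = 0.3322
Sum ≈ 2.4090 → 2.4090 bits.

2.4090 bits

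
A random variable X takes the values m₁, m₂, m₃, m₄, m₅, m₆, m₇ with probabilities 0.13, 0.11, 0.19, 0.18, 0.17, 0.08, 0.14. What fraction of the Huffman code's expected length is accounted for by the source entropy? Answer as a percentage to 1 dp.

Entropy H = −Σ p log₂ p ≈ 2.7567 bits.
Huffman merges: 2/25+11/100→19/100; 13/100+7/50→27/100; 17/100+9/50→7/20; 19/100+19/100→19/50; 27/100+7/20→31/50; 19/50+31/50→1. L = 281/100 ≈ 2.8100.
Efficiency = H/L = 2.7567/2.8100 = 98.1%.

98.1%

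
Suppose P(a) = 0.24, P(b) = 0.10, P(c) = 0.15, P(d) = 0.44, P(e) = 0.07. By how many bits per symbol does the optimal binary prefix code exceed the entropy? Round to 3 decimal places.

0.023 bits

Entropy H = −Σ p log₂ p ≈ 2.0266 bits.
Huffman merges: 7/100+1/10→17/100; 3/20+17/100→8/25; 6/25+8/25→14/25; 11/25+14/25→1. L = 41/20 ≈ 2.0500.
L − H = 2.0500 − 2.0266 = 0.023 bits.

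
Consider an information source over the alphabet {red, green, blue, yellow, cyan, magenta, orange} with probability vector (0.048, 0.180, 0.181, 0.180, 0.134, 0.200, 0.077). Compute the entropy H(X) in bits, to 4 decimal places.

H = −Σ pᵢ log₂ pᵢ.
−0.048·log₂(0.048) = 0.2103
−0.180·log₂(0.180) = 0.4453
−0.181·log₂(0.181) = 0.4463
−0.180·log₂(0.180) = 0.4453
−0.134·log₂(0.134) = 0.3886
−0.200·log₂(0.200) = 0.4644
−0.077·log₂(0.077) = 0.2848
Sum ≈ 2.6850 → 2.6850 bits.

2.6850 bits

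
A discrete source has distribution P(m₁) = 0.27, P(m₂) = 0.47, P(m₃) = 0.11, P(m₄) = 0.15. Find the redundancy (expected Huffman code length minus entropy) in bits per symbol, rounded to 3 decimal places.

0.007 bits

Entropy H = −Σ p log₂ p ≈ 1.7828 bits.
Huffman merges: 11/100+3/20→13/50; 13/50+27/100→53/100; 47/100+53/100→1. L = 179/100 ≈ 1.7900.
L − H = 1.7900 − 1.7828 = 0.007 bits.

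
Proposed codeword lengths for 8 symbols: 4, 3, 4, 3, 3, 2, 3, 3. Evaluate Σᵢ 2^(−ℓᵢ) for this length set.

With common denominator 2^4 = 16: Σ 2^(−ℓᵢ) = 1/16 + 2/16 + 1/16 + 2/16 + 2/16 + 4/16 + 2/16 + 2/16 = 16/16 = 1.

1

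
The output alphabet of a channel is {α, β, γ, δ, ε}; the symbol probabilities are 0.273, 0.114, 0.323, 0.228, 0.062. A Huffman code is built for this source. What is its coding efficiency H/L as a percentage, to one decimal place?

Entropy H = −Σ p log₂ p ≈ 2.1301 bits.
Huffman merges: 31/500+57/500→22/125; 22/125+57/250→101/250; 273/1000+323/1000→149/250; 101/250+149/250→1. L = 272/125 ≈ 2.1760.
Efficiency = H/L = 2.1301/2.1760 = 97.9%.

97.9%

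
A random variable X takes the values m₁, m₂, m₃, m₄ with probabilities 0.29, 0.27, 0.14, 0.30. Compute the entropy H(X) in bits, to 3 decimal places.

H = −Σ pᵢ log₂ pᵢ.
−0.29·log₂(0.29) = 0.5179
−0.27·log₂(0.27) = 0.5100
−0.14·log₂(0.14) = 0.3971
−0.30·log₂(0.30) = 0.5211
Sum ≈ 1.9461 → 1.946 bits.

1.946 bits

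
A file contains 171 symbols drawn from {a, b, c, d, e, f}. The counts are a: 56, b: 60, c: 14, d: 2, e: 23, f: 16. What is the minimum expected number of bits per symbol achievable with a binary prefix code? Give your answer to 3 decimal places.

Probabilities are the counts divided by 171.
Repeatedly combine the two least-probable nodes; the expected code length is the sum of the merged weights.
merge 2/171 + 14/171 → 16/171
merge 16/171 + 16/171 → 32/171
merge 23/171 + 32/171 → 55/171
merge 55/171 + 56/171 → 37/57
merge 20/57 + 37/57 → 1
L = 16/171 + 32/171 + 55/171 + 37/57 + 1 = 385/171 ≈ 2.251 bits/symbol.

2.251 bits/symbol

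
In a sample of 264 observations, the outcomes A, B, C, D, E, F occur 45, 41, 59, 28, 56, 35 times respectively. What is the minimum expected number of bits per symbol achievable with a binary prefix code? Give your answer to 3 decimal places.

Probabilities are the counts divided by 264.
Repeatedly combine the two least-probable nodes; the expected code length is the sum of the merged weights.
merge 7/66 + 35/264 → 21/88
merge 41/264 + 15/88 → 43/132
merge 7/33 + 59/264 → 115/264
merge 21/88 + 43/132 → 149/264
merge 115/264 + 149/264 → 1
L = 21/88 + 43/132 + 115/264 + 149/264 + 1 = 677/264 ≈ 2.564 bits/symbol.

2.564 bits/symbol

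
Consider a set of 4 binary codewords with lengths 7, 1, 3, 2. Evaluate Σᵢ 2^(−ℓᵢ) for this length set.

0.8828125

With common denominator 2^7 = 128: Σ 2^(−ℓᵢ) = 1/128 + 64/128 + 16/128 + 32/128 = 113/128 = 0.8828125.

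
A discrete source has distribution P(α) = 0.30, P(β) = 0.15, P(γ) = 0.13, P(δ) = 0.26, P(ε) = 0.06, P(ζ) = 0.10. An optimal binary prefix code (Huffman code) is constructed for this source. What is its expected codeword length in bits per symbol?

2.44 bits/symbol

Repeatedly combine the two least-probable nodes; the expected code length is the sum of the merged weights.
merge 3/50 + 1/10 → 4/25
merge 13/100 + 3/20 → 7/25
merge 4/25 + 13/50 → 21/50
merge 7/25 + 3/10 → 29/50
merge 21/50 + 29/50 → 1
L = 4/25 + 7/25 + 21/50 + 29/50 + 1 = 61/25 = 2.44 bits/symbol.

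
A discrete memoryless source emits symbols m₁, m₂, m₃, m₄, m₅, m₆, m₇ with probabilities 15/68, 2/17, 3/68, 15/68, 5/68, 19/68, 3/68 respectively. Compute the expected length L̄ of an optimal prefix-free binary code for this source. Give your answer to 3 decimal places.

Repeatedly combine the two least-probable nodes; the expected code length is the sum of the merged weights.
merge 3/68 + 3/68 → 3/34
merge 5/68 + 3/34 → 11/68
merge 2/17 + 11/68 → 19/68
merge 15/68 + 15/68 → 15/34
merge 19/68 + 19/68 → 19/34
merge 15/34 + 19/34 → 1
L = 3/34 + 11/68 + 19/68 + 15/34 + 19/34 + 1 = 43/17 ≈ 2.529 bits/symbol.

2.529 bits/symbol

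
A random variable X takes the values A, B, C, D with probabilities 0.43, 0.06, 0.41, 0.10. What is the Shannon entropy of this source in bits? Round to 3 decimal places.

H = −Σ pᵢ log₂ pᵢ.
−0.43·log₂(0.43) = 0.5236
−0.06·log₂(0.06) = 0.2435
−0.41·log₂(0.41) = 0.5274
−0.10·log₂(0.10) = 0.3322
Sum ≈ 1.6267 → 1.627 bits.

1.627 bits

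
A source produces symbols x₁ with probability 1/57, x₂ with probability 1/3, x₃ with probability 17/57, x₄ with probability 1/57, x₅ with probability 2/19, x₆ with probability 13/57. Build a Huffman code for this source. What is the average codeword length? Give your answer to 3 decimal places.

2.175 bits/symbol

Repeatedly combine the two least-probable nodes; the expected code length is the sum of the merged weights.
merge 1/57 + 1/57 → 2/57
merge 2/57 + 2/19 → 8/57
merge 8/57 + 13/57 → 7/19
merge 17/57 + 1/3 → 12/19
merge 7/19 + 12/19 → 1
L = 2/57 + 8/57 + 7/19 + 12/19 + 1 = 124/57 ≈ 2.175 bits/symbol.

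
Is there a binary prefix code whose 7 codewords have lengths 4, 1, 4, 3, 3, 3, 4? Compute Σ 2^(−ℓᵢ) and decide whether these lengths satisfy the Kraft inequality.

1.0625; no

With common denominator 2^4 = 16: Σ 2^(−ℓᵢ) = 1/16 + 8/16 + 1/16 + 2/16 + 2/16 + 2/16 + 1/16 = 17/16 = 1.0625.
Kraft's inequality requires Σ ≤ 1; here Σ = 1.0625 > 1, so no such prefix code exists.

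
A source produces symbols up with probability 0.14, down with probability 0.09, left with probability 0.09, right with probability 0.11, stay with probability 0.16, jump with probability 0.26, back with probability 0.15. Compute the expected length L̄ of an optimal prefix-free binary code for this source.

2.74 bits/symbol

Repeatedly combine the two least-probable nodes; the expected code length is the sum of the merged weights.
merge 9/100 + 9/100 → 9/50
merge 11/100 + 7/50 → 1/4
merge 3/20 + 4/25 → 31/100
merge 9/50 + 1/4 → 43/100
merge 13/50 + 31/100 → 57/100
merge 43/100 + 57/100 → 1
L = 9/50 + 1/4 + 31/100 + 43/100 + 57/100 + 1 = 137/50 = 2.74 bits/symbol.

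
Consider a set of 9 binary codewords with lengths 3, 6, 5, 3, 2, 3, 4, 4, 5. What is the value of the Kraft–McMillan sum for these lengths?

With common denominator 2^6 = 64: Σ 2^(−ℓᵢ) = 8/64 + 1/64 + 2/64 + 8/64 + 16/64 + 8/64 + 4/64 + 4/64 + 2/64 = 53/64 = 0.828125.

0.828125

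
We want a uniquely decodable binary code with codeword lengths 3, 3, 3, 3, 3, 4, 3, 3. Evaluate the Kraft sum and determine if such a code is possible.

With common denominator 2^4 = 16: Σ 2^(−ℓᵢ) = 2/16 + 2/16 + 2/16 + 2/16 + 2/16 + 1/16 + 2/16 + 2/16 = 15/16 = 0.9375.
Kraft's inequality requires Σ ≤ 1; here Σ = 0.9375 ≤ 1, so such a prefix code exists.

0.9375; yes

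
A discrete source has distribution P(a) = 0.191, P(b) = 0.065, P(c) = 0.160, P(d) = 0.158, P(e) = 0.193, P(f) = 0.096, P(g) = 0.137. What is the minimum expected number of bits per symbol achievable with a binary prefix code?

2.777 bits/symbol

Repeatedly combine the two least-probable nodes; the expected code length is the sum of the merged weights.
merge 13/200 + 12/125 → 161/1000
merge 137/1000 + 79/500 → 59/200
merge 4/25 + 161/1000 → 321/1000
merge 191/1000 + 193/1000 → 48/125
merge 59/200 + 321/1000 → 77/125
merge 48/125 + 77/125 → 1
L = 161/1000 + 59/200 + 321/1000 + 48/125 + 77/125 + 1 = 2777/1000 = 2.777 bits/symbol.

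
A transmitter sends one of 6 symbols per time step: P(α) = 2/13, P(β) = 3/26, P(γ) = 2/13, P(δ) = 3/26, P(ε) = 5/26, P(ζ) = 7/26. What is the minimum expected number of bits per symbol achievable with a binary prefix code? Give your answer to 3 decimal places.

Repeatedly combine the two least-probable nodes; the expected code length is the sum of the merged weights.
merge 3/26 + 3/26 → 3/13
merge 2/13 + 2/13 → 4/13
merge 5/26 + 3/13 → 11/26
merge 7/26 + 4/13 → 15/26
merge 11/26 + 15/26 → 1
L = 3/13 + 4/13 + 11/26 + 15/26 + 1 = 33/13 ≈ 2.538 bits/symbol.

2.538 bits/symbol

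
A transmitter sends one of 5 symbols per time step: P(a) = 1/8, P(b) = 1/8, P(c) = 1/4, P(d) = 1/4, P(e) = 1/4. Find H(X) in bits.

Each probability is a power of 1/2, so log₂(1/p) is an integer.
H = Σ p·log₂(1/p) = 1/8·3 + 1/8·3 + 1/4·2 + 1/4·2 + 1/4·2 = 2.25 bits.

2.25 bits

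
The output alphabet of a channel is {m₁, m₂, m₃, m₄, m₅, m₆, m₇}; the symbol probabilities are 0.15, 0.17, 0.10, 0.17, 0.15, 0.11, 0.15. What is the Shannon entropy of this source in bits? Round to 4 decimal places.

2.7833 bits

H = −Σ pᵢ log₂ pᵢ.
−0.15·log₂(0.15) = 0.4105
−0.17·log₂(0.17) = 0.4346
−0.10·log₂(0.10) = 0.3322
−0.17·log₂(0.17) = 0.4346
−0.15·log₂(0.15) = 0.4105
−0.11·log₂(0.11) = 0.3503
−0.15·log₂(0.15) = 0.4105
Sum ≈ 2.7833 → 2.7833 bits.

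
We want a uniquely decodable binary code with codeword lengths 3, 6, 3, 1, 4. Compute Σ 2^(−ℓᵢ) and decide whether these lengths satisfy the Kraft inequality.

With common denominator 2^6 = 64: Σ 2^(−ℓᵢ) = 8/64 + 1/64 + 8/64 + 32/64 + 4/64 = 53/64 = 0.828125.
Kraft's inequality requires Σ ≤ 1; here Σ = 0.828125 ≤ 1, so such a prefix code exists.

0.828125; yes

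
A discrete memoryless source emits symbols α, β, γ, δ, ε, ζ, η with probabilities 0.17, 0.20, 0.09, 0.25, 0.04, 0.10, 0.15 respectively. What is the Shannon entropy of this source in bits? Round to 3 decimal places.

H = −Σ pᵢ log₂ pᵢ.
−0.17·log₂(0.17) = 0.4346
−0.20·log₂(0.20) = 0.4644
−0.09·log₂(0.09) = 0.3127
−0.25·log₂(0.25) = 0.5000
−0.04·log₂(0.04) = 0.1858
−0.10·log₂(0.10) = 0.3322
−0.15·log₂(0.15) = 0.4105
Sum ≈ 2.6401 → 2.640 bits.

2.640 bits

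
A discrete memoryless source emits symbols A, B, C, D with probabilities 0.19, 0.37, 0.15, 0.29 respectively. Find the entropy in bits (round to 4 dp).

1.9144 bits

H = −Σ pᵢ log₂ pᵢ.
−0.19·log₂(0.19) = 0.4552
−0.37·log₂(0.37) = 0.5307
−0.15·log₂(0.15) = 0.4105
−0.29·log₂(0.29) = 0.5179
Sum ≈ 1.9144 → 1.9144 bits.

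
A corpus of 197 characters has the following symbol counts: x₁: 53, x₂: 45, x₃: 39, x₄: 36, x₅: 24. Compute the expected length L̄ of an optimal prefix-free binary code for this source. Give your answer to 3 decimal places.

2.305 bits/symbol

Probabilities are the counts divided by 197.
Repeatedly combine the two least-probable nodes; the expected code length is the sum of the merged weights.
merge 24/197 + 36/197 → 60/197
merge 39/197 + 45/197 → 84/197
merge 53/197 + 60/197 → 113/197
merge 84/197 + 113/197 → 1
L = 60/197 + 84/197 + 113/197 + 1 = 454/197 ≈ 2.305 bits/symbol.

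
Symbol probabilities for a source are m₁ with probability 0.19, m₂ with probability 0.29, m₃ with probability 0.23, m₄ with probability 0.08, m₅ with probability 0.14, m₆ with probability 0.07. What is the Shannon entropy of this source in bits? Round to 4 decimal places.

H = −Σ pᵢ log₂ pᵢ.
−0.19·log₂(0.19) = 0.4552
−0.29·log₂(0.29) = 0.5179
−0.23·log₂(0.23) = 0.4877
−0.08·log₂(0.08) = 0.2915
−0.14·log₂(0.14) = 0.3971
−0.07·log₂(0.07) = 0.2686
Sum ≈ 2.4180 → 2.4180 bits.

2.4180 bits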